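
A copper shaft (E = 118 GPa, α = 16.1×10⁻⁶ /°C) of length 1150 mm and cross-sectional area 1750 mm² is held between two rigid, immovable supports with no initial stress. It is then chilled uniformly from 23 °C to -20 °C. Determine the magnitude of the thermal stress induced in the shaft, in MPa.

σ ≈ 81.7 MPa (tensile)

Because both ends are immovable the net strain is zero, and the suppressed thermal strain is αΔT = 16.1×10⁻⁶ × 43 = 692.3×10⁻⁶.
Hence σ = E·αΔT = 118×10³ × 692.3×10⁻⁶ = 81.69 MPa, tensile.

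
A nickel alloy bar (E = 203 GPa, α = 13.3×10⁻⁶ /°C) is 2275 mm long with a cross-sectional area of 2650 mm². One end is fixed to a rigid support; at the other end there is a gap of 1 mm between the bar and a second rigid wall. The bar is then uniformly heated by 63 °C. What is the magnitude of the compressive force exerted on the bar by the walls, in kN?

P ≈ 214 kN

Unrestrained expansion: δ_free = αΔT L = 13.3×10⁻⁶ × 63 × 2275 = 1.906 mm.
The gap closes (δ_free > 1 mm) and the wall then resists a further 1.906 − 1 = 0.9062 mm of expansion.
Compatibility: PL/(AE) = 0.9062 mm, so σ = P/A = E × (0.9062/2275) = 80.86 MPa.
P = σA = 80.86 × 2650 = 214.3 kN.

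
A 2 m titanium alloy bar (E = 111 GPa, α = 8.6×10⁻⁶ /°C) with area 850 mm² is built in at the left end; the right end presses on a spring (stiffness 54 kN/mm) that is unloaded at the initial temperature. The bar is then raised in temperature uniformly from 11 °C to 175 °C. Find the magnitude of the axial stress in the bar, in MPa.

σ ≈ 83.6 MPa (compressive)

Free thermal expansion: δ_free = αΔT L = 8.6×10⁻⁶ × 164 × 2000 = 2.821 mm.
Let P be the compressive force at the spring. The bar shortens elastically by PL/(AE) and the spring compresses by P/k; together these equal δ_free.
P [ L/(AE) + 1/k ] = δ_free → P [ 2000/(850×111×10³) + 1/(54×10³) ] = 2.821.
P = 2.821 / 3.972×10⁻⁵ = 71020 N.
σ = P/A = 71020/850 = 83.56 MPa.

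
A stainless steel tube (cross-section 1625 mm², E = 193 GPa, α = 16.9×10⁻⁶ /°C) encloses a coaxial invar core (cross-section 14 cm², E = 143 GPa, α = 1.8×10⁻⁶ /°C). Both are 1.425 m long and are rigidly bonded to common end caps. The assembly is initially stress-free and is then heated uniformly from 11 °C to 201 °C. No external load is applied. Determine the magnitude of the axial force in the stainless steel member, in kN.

Both members must finish at the same length. With the larger α, the stainless steel tends to over-expand; the plates restrain it, putting the stainless steel in compression and the invar in tension. With no external load the two internal forces are equal and opposite, magnitude P.
Setting the final lengths equal and cancelling L: (α₁ − α₂)ΔT = P/(A₁E₁) + P/(A₂E₂).
|α₁ − α₂|·ΔT = 15.1×10⁻⁶ × 190 = 0.002869.
1/(A₁E₁) + 1/(A₂E₂) = 1/(1625×193×10³) + 1/(1400×143×10³) = 8.184×10⁻⁹ N⁻¹.
P = 0.002869 / 8.184×10⁻⁹ = 350600 N = 350.6 kN.

P ≈ 351 kN (compressive in the stainless steel)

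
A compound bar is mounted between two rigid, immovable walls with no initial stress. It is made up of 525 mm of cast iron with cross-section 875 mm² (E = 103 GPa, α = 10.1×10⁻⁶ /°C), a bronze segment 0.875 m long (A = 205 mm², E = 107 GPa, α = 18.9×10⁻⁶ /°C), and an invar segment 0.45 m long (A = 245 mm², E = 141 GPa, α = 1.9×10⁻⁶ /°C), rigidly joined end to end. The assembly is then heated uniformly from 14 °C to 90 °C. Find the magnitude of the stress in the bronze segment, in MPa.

Free thermal expansion of the whole bar: Σ αᵢΔT Lᵢ = 10.1×10⁻⁶×76×525 + 18.9×10⁻⁶×76×875 + 1.9×10⁻⁶×76×450 = 1.725 mm.
The walls prevent any net length change, so an axial force P (same in every segment) develops. Compatibility: P · Σ Lᵢ/(AᵢEᵢ) = δ_free.
Σ Lᵢ/(AᵢEᵢ) = 525/(875×103×10³) + 875/(205×107×10³) + 450/(245×141×10³) = 5.874×10⁻⁵ mm/N.
Hence P = δ_free / Σ(L/AE) = 1.725/5.874×10⁻⁵ = 29.36 kN (compressive).
σ_{bronze} = P / A = 29360 / 205 = 143.2 MPa.

σ ≈ 143 MPa (compressive)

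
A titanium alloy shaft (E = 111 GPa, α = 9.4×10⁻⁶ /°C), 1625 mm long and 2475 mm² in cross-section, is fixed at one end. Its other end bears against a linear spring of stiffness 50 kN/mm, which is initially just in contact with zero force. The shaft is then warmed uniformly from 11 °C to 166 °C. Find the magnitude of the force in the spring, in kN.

If the spring were absent the shaft would lengthen by αΔT L = 9.4×10⁻⁶ × 155 × 1625 = 2.368 mm.
With a force P in the spring, the elastic change of the shaft is PL/(AE) and that of the spring is P/k; compatibility requires their sum to equal δ_free.
P [ L/(AE) + 1/k ] = δ_free → P [ 1625/(2475×111×10³) + 1/(50×10³) ] = 2.368.
P = 2.368 / 2.592×10⁻⁵ = 91360 N.

P ≈ 91.4 kN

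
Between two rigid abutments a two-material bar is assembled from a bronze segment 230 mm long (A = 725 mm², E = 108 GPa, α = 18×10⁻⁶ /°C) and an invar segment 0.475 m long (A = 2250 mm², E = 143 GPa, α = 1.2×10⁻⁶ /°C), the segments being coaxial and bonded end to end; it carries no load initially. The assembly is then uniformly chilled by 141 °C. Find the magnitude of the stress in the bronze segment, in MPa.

σ ≈ 208 MPa (tensile)

With the walls removed the bar would change length by δ_free = Σ αᵢΔT Lᵢ = 18×10⁻⁶×141×230 + 1.2×10⁻⁶×141×475 = 0.6641 mm.
The walls prevent any net length change, so an axial force P (same in every segment) develops. Compatibility: P · Σ Lᵢ/(AᵢEᵢ) = δ_free.
Σ Lᵢ/(AᵢEᵢ) = 230/(725×108×10³) + 475/(2250×143×10³) = 4.414×10⁻⁶ mm/N.
So P = 0.6641 / 4.414×10⁻⁶ = 150.5 kN, tensile.
σ_{bronze} = P / A = 150500 / 725 = 207.5 MPa.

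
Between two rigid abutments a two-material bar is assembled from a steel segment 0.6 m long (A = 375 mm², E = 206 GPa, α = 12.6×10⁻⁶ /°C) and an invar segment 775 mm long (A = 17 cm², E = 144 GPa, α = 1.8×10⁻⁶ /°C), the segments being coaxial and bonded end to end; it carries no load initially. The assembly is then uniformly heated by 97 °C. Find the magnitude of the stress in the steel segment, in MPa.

σ ≈ 212 MPa (compressive)

With the walls removed the bar would change length by δ_free = Σ αᵢΔT Lᵢ = 12.6×10⁻⁶×97×600 + 1.8×10⁻⁶×97×775 = 0.8686 mm.
The rigid supports impose zero overall length change; the single axial force P common to all segments must satisfy P Σ Lᵢ/(AᵢEᵢ) = δ_free.
The series flexibility is Σ Lᵢ/(AᵢEᵢ) = 600/(375×206×10³) + 775/(1700×144×10³) = 1.093×10⁻⁵ mm/N.
Hence P = δ_free / Σ(L/AE) = 0.8686/1.093×10⁻⁵ = 79.45 kN (compressive).
σ_{steel} = P / A = 79450 / 375 = 211.9 MPa.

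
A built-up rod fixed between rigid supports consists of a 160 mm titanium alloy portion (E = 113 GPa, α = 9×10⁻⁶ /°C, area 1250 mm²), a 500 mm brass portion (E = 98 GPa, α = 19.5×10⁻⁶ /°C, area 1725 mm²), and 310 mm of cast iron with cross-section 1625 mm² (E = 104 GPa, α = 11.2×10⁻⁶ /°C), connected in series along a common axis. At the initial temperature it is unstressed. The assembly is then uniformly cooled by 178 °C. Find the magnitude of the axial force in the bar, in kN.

With the walls removed the bar would change length by δ_free = Σ αᵢΔT Lᵢ = 9×10⁻⁶×178×160 + 19.5×10⁻⁶×178×500 + 11.2×10⁻⁶×178×310 = 2.61 mm.
Since the ends are fixed, an axial force P builds up, equal in every segment, with P · Σ Lᵢ/(AᵢEᵢ) = δ_free.
The series flexibility is Σ Lᵢ/(AᵢEᵢ) = 160/(1250×113×10³) + 500/(1725×98×10³) + 310/(1625×104×10³) = 5.925×10⁻⁶ mm/N.
So P = 2.61 / 5.925×10⁻⁶ = 440.5 kN, tensile.

P ≈ 440 kN (tensile)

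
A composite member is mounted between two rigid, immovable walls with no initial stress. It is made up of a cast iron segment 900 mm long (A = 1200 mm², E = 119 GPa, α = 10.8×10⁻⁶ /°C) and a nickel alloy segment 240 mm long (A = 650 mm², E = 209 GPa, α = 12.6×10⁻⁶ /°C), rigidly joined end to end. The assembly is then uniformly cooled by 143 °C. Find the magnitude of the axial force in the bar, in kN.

With the walls removed the bar would change length by δ_free = Σ αᵢΔT Lᵢ = 10.8×10⁻⁶×143×900 + 12.6×10⁻⁶×143×240 = 1.822 mm.
The rigid supports impose zero overall length change; the single axial force P common to all segments must satisfy P Σ Lᵢ/(AᵢEᵢ) = δ_free.
The series flexibility is Σ Lᵢ/(AᵢEᵢ) = 900/(1200×119×10³) + 240/(650×209×10³) = 8.069×10⁻⁶ mm/N.
Hence P = δ_free / Σ(L/AE) = 1.822/8.069×10⁻⁶ = 225.8 kN (tensile).

P ≈ 226 kN (tensile)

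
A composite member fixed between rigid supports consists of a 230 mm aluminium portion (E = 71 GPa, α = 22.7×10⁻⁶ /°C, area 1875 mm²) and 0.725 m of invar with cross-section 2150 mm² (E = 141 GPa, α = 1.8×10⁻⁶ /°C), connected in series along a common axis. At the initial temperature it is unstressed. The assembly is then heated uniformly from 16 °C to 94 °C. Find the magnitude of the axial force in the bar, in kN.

P ≈ 124 kN (compressive)

Free thermal expansion of the whole bar: Σ αᵢΔT Lᵢ = 22.7×10⁻⁶×78×230 + 1.8×10⁻⁶×78×725 = 0.509 mm.
Since the ends are fixed, an axial force P builds up, equal in every segment, with P · Σ Lᵢ/(AᵢEᵢ) = δ_free.
Σ Lᵢ/(AᵢEᵢ) = 230/(1875×71×10³) + 725/(2150×141×10³) = 4.119×10⁻⁶ mm/N.
P = 0.509 / 4.119×10⁻⁶ = 123600 N = 123.6 kN, compressive.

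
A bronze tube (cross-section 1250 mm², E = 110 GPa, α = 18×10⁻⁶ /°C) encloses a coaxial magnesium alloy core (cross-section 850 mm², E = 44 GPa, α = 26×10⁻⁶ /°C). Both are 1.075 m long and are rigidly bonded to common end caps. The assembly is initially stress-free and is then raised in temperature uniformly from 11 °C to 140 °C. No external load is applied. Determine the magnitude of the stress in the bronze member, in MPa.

σ ≈ 24.3 MPa (tensile)

Equilibrium of a rigid end plate with no external load gives equal and opposite internal forces ±P in the two members. Since α_{magnesium alloy} > α_{bronze}, heating drives the magnesium alloy into compression and the bronze into tension.
Compatibility of the two members (thermal + elastic change equal): (α₁ − α₂)ΔT = P·[1/(A₁E₁) + 1/(A₂E₂)].
|α₁ − α₂|·ΔT = 8×10⁻⁶ × 129 = 0.001032.
1/(A₁E₁) + 1/(A₂E₂) = 1/(1250×110×10³) + 1/(850×44×10³) = 3.401×10⁻⁸ N⁻¹.
P = 0.001032 / 3.401×10⁻⁸ = 30340 N = 30.34 kN.
σ_{bronze} = P/A₁ = 30340/1250 = 24.27 MPa, tensile.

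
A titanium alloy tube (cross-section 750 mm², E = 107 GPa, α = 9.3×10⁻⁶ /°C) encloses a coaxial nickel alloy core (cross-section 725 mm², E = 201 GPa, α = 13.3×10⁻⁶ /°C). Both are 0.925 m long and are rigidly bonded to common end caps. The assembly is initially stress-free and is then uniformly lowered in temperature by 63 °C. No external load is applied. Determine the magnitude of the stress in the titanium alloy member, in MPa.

The nickel alloy has the larger α, so on cooling it would change length more than the titanium alloy if both were free. The rigid plates force a common final length, so the nickel alloy is put into tension and the titanium alloy into compression, with equal and opposite forces P (no external load).
Equating the net (thermal + elastic) strains gives |α₁ − α₂|·ΔT = P·[1/(A₁E₁) + 1/(A₂E₂)].
|α₁ − α₂|·ΔT = 4×10⁻⁶ × 63 = 0.000252.
1/(A₁E₁) + 1/(A₂E₂) = 1/(750×107×10³) + 1/(725×201×10³) = 1.932×10⁻⁸ N⁻¹.
So P = 0.000252 / 1.932×10⁻⁸ = 13.04 kN.
σ_{titanium alloy} = P/A₁ = 13040/750 = 17.39 MPa, compressive.

σ ≈ 17.4 MPa (compressive)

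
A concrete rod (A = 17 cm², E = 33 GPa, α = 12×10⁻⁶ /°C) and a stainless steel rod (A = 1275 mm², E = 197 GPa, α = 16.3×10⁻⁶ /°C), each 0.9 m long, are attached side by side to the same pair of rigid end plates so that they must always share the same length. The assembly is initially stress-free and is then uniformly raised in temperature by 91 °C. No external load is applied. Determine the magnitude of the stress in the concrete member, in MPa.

σ ≈ 10.6 MPa (tensile)

Both members must finish at the same length. With the larger α, the stainless steel tends to over-expand; the plates restrain it, putting the stainless steel in compression and the concrete in tension. With no external load the two internal forces are equal and opposite, magnitude P.
Setting the final lengths equal and cancelling L: (α₁ − α₂)ΔT = P/(A₁E₁) + P/(A₂E₂).
|α₁ − α₂|·ΔT = 4.3×10⁻⁶ × 91 = 0.0003913.
1/(A₁E₁) + 1/(A₂E₂) = 1/(1700×33×10³) + 1/(1275×197×10³) = 2.181×10⁻⁸ N⁻¹.
P = 0.0003913 / 2.181×10⁻⁸ = 17940 N = 17.94 kN.
σ_{concrete} = P/A₁ = 17940/1700 = 10.56 MPa, tensile.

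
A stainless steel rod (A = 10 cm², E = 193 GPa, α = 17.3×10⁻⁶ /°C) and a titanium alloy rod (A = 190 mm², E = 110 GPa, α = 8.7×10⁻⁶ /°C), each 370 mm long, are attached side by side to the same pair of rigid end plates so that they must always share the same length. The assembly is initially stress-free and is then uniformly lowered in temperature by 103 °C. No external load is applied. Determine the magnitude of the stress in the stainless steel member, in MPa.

σ ≈ 16.7 MPa (tensile)

The stainless steel has the larger α, so on cooling it would change length more than the titanium alloy if both were free. The rigid plates force a common final length, so the stainless steel is put into tension and the titanium alloy into compression, with equal and opposite forces P (no external load).
Compatibility of the two members (thermal + elastic change equal): (α₁ − α₂)ΔT = P·[1/(A₁E₁) + 1/(A₂E₂)].
|α₁ − α₂|·ΔT = 8.6×10⁻⁶ × 103 = 0.0008858.
1/(A₁E₁) + 1/(A₂E₂) = 1/(1000×193×10³) + 1/(190×110×10³) = 5.303×10⁻⁸ N⁻¹.
P = 0.0008858 / 5.303×10⁻⁸ = 16700 N = 16.7 kN.
σ_{stainless steel} = P/A₁ = 16700/1000 = 16.7 MPa, tensile.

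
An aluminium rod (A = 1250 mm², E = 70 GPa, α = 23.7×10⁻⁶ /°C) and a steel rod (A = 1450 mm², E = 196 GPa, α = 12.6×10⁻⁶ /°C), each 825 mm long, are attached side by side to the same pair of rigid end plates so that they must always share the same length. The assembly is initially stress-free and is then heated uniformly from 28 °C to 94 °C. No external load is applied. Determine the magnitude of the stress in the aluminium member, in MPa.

σ ≈ 39.2 MPa (compressive)

Equilibrium of a rigid end plate with no external load gives equal and opposite internal forces ±P in the two members. Since α_{aluminium} > α_{steel}, heating drives the aluminium into compression and the steel into tension.
Equating the net (thermal + elastic) strains gives |α₁ − α₂|·ΔT = P·[1/(A₁E₁) + 1/(A₂E₂)].
|α₁ − α₂|·ΔT = 11.1×10⁻⁶ × 66 = 0.0007326.
1/(A₁E₁) + 1/(A₂E₂) = 1/(1250×70×10³) + 1/(1450×196×10³) = 1.495×10⁻⁸ N⁻¹.
So P = 0.0007326 / 1.495×10⁻⁸ = 49.01 kN.
σ_{aluminium} = P/A₁ = 49010/1250 = 39.21 MPa, compressive.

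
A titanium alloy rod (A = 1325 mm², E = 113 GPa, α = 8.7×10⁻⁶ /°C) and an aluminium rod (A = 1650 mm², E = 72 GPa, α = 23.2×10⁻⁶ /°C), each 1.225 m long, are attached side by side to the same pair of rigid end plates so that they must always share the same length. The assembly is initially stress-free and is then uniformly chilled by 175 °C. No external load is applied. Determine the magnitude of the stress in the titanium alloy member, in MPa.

σ ≈ 127 MPa (compressive)

The aluminium has the larger α, so on cooling it would change length more than the titanium alloy if both were free. The rigid plates force a common final length, so the aluminium is put into tension and the titanium alloy into compression, with equal and opposite forces P (no external load).
Compatibility of the two members (thermal + elastic change equal): (α₁ − α₂)ΔT = P·[1/(A₁E₁) + 1/(A₂E₂)].
|α₁ − α₂|·ΔT = 14.5×10⁻⁶ × 175 = 0.002537.
1/(A₁E₁) + 1/(A₂E₂) = 1/(1325×113×10³) + 1/(1650×72×10³) = 1.51×10⁻⁸ N⁻¹.
P = 0.002537 / 1.51×10⁻⁸ = 168100 N = 168.1 kN.
σ_{titanium alloy} = P/A₁ = 168100/1325 = 126.9 MPa, compressive.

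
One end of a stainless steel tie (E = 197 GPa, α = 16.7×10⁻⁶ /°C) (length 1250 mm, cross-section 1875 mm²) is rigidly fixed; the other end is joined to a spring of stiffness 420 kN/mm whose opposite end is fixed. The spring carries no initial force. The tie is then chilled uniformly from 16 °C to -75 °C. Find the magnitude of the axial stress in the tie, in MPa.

The unrestrained thermal change is αΔT L = 16.7×10⁻⁶ × 91 × 1250 = 1.9 mm.
Let P be the tensile force in the spring. The tie extends elastically by PL/(AE) and the spring stretches by P/k; together these equal δ_free.
P [ L/(AE) + 1/k ] = δ_free → P [ 1250/(1875×197×10³) + 1/(420×10³) ] = 1.9.
P = 1.9 / 5.765×10⁻⁶ = 329500 N.
σ = P/A = 329500/1875 = 175.7 MPa.

σ ≈ 176 MPa (tensile)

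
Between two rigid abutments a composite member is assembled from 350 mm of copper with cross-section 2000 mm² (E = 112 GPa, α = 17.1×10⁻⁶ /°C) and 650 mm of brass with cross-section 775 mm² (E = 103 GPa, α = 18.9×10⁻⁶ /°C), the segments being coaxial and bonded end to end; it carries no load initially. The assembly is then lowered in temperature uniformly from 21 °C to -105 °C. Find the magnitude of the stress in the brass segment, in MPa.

σ ≈ 306 MPa (tensile)

With the walls removed the bar would change length by δ_free = Σ αᵢΔT Lᵢ = 17.1×10⁻⁶×126×350 + 18.9×10⁻⁶×126×650 = 2.302 mm.
Since the ends are fixed, an axial force P builds up, equal in every segment, with P · Σ Lᵢ/(AᵢEᵢ) = δ_free.
The series flexibility is Σ Lᵢ/(AᵢEᵢ) = 350/(2000×112×10³) + 650/(775×103×10³) = 9.705×10⁻⁶ mm/N.
Hence P = δ_free / Σ(L/AE) = 2.302/9.705×10⁻⁶ = 237.2 kN (tensile).
σ_{brass} = P / A = 237200 / 775 = 306.1 MPa.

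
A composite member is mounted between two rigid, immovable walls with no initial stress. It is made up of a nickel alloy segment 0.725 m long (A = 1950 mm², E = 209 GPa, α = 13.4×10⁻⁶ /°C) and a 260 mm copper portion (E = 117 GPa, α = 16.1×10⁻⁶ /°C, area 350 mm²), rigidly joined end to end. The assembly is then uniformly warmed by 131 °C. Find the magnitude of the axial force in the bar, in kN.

Free thermal expansion of the whole bar: Σ αᵢΔT Lᵢ = 13.4×10⁻⁶×131×725 + 16.1×10⁻⁶×131×260 = 1.821 mm.
The walls prevent any net length change, so an axial force P (same in every segment) develops. Compatibility: P · Σ Lᵢ/(AᵢEᵢ) = δ_free.
Σ Lᵢ/(AᵢEᵢ) = 725/(1950×209×10³) + 260/(350×117×10³) = 8.128×10⁻⁶ mm/N.
So P = 1.821 / 8.128×10⁻⁶ = 224 kN, compressive.

P ≈ 224 kN (compressive)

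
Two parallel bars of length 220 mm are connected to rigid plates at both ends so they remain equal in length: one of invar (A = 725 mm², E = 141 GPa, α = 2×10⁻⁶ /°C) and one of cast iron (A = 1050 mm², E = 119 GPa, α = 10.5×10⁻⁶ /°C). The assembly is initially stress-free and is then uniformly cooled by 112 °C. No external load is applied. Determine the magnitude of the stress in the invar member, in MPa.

Both members must finish at the same length. With the larger α, the cast iron tends to over-contract; the plates restrain it, putting the cast iron in tension and the invar in compression. With no external load the two internal forces are equal and opposite, magnitude P.
Compatibility of the two members (thermal + elastic change equal): (α₁ − α₂)ΔT = P·[1/(A₁E₁) + 1/(A₂E₂)].
|α₁ − α₂|·ΔT = 8.5×10⁻⁶ × 112 = 0.000952.
1/(A₁E₁) + 1/(A₂E₂) = 1/(725×141×10³) + 1/(1050×119×10³) = 1.779×10⁻⁸ N⁻¹.
So P = 0.000952 / 1.779×10⁻⁸ = 53.53 kN.
σ_{invar} = P/A₁ = 53530/725 = 73.83 MPa, compressive.

σ ≈ 73.8 MPa (compressive)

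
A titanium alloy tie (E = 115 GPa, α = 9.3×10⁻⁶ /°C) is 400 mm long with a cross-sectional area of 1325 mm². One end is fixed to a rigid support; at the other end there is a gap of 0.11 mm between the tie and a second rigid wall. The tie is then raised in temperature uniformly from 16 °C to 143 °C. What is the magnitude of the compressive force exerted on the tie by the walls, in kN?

P ≈ 138 kN

Free thermal elongation = αΔT L = 9.3×10⁻⁶ × 127 × 400 = 0.4724 mm.
The gap closes (δ_free > 0.11 mm) and the wall then resists a further 0.4724 − 0.11 = 0.3624 mm of expansion.
That suppressed elongation corresponds to σ = E·Δ/L = 115×10³ × 0.3624/400 = 104.2 MPa.
Force on the wall = σA = 104.2 × 1325 mm² = 138.1 kN.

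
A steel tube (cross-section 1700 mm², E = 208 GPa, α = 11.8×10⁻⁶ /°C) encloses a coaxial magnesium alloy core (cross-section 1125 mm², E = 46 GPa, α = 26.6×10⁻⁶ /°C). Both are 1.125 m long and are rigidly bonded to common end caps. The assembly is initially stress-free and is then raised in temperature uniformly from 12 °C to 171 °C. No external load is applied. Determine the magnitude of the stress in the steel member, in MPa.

The magnesium alloy has the larger α, so on heating it would change length more than the steel if both were free. The rigid plates force a common final length, so the magnesium alloy is put into compression and the steel into tension, with equal and opposite forces P (no external load).
Compatibility of the two members (thermal + elastic change equal): (α₁ − α₂)ΔT = P·[1/(A₁E₁) + 1/(A₂E₂)].
|α₁ − α₂|·ΔT = 14.8×10⁻⁶ × 159 = 0.002353.
1/(A₁E₁) + 1/(A₂E₂) = 1/(1700×208×10³) + 1/(1125×46×10³) = 2.215×10⁻⁸ N⁻¹.
So P = 0.002353 / 2.215×10⁻⁸ = 106.2 kN.
σ_{steel} = P/A₁ = 106200/1700 = 62.49 MPa, tensile.

σ ≈ 62.5 MPa (tensile)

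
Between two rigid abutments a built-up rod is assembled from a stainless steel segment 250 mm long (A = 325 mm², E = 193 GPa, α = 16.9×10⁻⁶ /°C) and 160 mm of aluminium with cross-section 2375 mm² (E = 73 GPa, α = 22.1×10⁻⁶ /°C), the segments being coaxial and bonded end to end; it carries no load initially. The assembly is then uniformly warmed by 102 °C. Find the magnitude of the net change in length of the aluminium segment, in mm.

|ΔL| ≈ 0.212 mm

Free thermal expansion of the whole bar: Σ αᵢΔT Lᵢ = 16.9×10⁻⁶×102×250 + 22.1×10⁻⁶×102×160 = 0.7916 mm.
The rigid supports impose zero overall length change; the single axial force P common to all segments must satisfy P Σ Lᵢ/(AᵢEᵢ) = δ_free.
Σ Lᵢ/(AᵢEᵢ) = 250/(325×193×10³) + 160/(2375×73×10³) = 4.909×10⁻⁶ mm/N.
P = 0.7916 / 4.909×10⁻⁶ = 161300 N = 161.3 kN, compressive.
For the aluminium segment, free thermal change = 22.1×10⁻⁶×102×160 = 0.3607 mm and elastic change from P = 161300×160/(2375×73×10³) = 0.1488 mm; these oppose, so the net change is 0.212 mm (segment lengthens).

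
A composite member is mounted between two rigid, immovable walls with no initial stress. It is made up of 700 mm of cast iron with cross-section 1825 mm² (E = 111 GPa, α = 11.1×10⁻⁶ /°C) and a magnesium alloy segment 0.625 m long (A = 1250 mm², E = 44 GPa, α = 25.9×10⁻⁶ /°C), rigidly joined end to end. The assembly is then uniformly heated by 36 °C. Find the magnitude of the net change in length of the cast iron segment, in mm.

|ΔL| ≈ 0.0786 mm

Free thermal expansion of the whole bar: Σ αᵢΔT Lᵢ = 11.1×10⁻⁶×36×700 + 25.9×10⁻⁶×36×625 = 0.8625 mm.
Since the ends are fixed, an axial force P builds up, equal in every segment, with P · Σ Lᵢ/(AᵢEᵢ) = δ_free.
The series flexibility is Σ Lᵢ/(AᵢEᵢ) = 700/(1825×111×10³) + 625/(1250×44×10³) = 1.482×10⁻⁵ mm/N.
So P = 0.8625 / 1.482×10⁻⁵ = 58.2 kN, compressive.
For the cast iron segment, free thermal change = 11.1×10⁻⁶×36×700 = 0.2797 mm and elastic change from P = 58200×700/(1825×111×10³) = 0.2011 mm; these oppose, so the net change is 0.0786 mm (segment lengthens).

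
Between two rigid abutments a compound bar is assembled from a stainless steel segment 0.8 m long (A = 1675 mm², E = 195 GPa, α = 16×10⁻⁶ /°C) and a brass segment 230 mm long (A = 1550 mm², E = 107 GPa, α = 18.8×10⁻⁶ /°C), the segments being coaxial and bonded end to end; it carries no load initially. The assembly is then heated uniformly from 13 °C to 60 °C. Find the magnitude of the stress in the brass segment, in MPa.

If the supports were absent, the total length change would be Σ αᵢΔT Lᵢ = 16×10⁻⁶×47×800 + 18.8×10⁻⁶×47×230 = 0.8048 mm.
The walls prevent any net length change, so an axial force P (same in every segment) develops. Compatibility: P · Σ Lᵢ/(AᵢEᵢ) = δ_free.
The series flexibility is Σ Lᵢ/(AᵢEᵢ) = 800/(1675×195×10³) + 230/(1550×107×10³) = 3.836×10⁻⁶ mm/N.
P = 0.8048 / 3.836×10⁻⁶ = 209800 N = 209.8 kN, compressive.
σ_{brass} = P / A = 209800 / 1550 = 135.4 MPa.

σ ≈ 135 MPa (compressive)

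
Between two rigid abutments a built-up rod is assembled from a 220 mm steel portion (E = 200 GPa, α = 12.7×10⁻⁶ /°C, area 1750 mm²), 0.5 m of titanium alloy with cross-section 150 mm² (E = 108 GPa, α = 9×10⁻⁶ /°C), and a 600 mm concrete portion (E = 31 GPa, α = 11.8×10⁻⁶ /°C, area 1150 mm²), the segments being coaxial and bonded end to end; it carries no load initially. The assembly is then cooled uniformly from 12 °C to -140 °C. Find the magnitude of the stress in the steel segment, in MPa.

σ ≈ 25.8 MPa (tensile)

With the walls removed the bar would change length by δ_free = Σ αᵢΔT Lᵢ = 12.7×10⁻⁶×152×220 + 9×10⁻⁶×152×500 + 11.8×10⁻⁶×152×600 = 2.185 mm.
The walls prevent any net length change, so an axial force P (same in every segment) develops. Compatibility: P · Σ Lᵢ/(AᵢEᵢ) = δ_free.
Σ Lᵢ/(AᵢEᵢ) = 220/(1750×200×10³) + 500/(150×108×10³) + 600/(1150×31×10³) = 4.832×10⁻⁵ mm/N.
So P = 2.185 / 4.832×10⁻⁵ = 45.21 kN, tensile.
σ_{steel} = P / A = 45210 / 1750 = 25.84 MPa.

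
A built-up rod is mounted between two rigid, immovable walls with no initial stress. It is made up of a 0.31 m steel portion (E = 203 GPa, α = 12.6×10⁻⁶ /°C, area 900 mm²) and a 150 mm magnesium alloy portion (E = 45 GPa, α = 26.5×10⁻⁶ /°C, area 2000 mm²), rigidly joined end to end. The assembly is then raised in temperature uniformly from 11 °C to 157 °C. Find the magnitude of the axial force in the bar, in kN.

P ≈ 342 kN (compressive)

Free thermal expansion of the whole bar: Σ αᵢΔT Lᵢ = 12.6×10⁻⁶×146×310 + 26.5×10⁻⁶×146×150 = 1.151 mm.
Since the ends are fixed, an axial force P builds up, equal in every segment, with P · Σ Lᵢ/(AᵢEᵢ) = δ_free.
The series flexibility is Σ Lᵢ/(AᵢEᵢ) = 310/(900×203×10³) + 150/(2000×45×10³) = 3.363×10⁻⁶ mm/N.
Hence P = δ_free / Σ(L/AE) = 1.151/3.363×10⁻⁶ = 342.1 kN (compressive).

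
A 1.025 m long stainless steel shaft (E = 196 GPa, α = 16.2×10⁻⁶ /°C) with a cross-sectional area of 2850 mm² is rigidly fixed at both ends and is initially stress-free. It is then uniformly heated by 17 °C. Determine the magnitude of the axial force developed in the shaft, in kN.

With zero net strain, σ = E·αΔT = 196 GPa × 16.2×10⁻⁶ × 17 = 53.98 MPa.
P = AEαΔT = 2850 × 196×10³ × 16.2×10⁻⁶ × 17 = 153.8 kN (compressive).

P ≈ 154 kN (compressive)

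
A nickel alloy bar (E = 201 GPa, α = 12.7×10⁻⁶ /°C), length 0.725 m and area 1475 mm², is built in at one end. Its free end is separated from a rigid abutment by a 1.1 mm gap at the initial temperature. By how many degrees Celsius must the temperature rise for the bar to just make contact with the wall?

The gap closes when αΔT L = 1.1 mm, since the bar is still unstressed at that instant.
So ΔT = g/(αL) = 1.1/(12.7×10⁻⁶ × 725) = 119.5 °C.

ΔT ≈ 119 °C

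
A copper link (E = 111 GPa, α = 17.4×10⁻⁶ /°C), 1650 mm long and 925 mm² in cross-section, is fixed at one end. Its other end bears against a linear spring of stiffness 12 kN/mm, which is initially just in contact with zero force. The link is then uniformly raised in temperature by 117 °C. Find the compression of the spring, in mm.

δ ≈ 2.82 mm

Free thermal expansion: δ_free = αΔT L = 17.4×10⁻⁶ × 117 × 1650 = 3.359 mm.
With a force P in the spring, the elastic change of the link is PL/(AE) and that of the spring is P/k; compatibility requires their sum to equal δ_free.
So P = δ_free / [L/(AE) + 1/k] = 3.359 / [ 1650/(925×111×10³) + 1/(12×10³) ].
P = 3.359 / 9.94×10⁻⁵ = 33790 N.
Spring compression = P/k = 33790/(12×10³) = 2.816 mm.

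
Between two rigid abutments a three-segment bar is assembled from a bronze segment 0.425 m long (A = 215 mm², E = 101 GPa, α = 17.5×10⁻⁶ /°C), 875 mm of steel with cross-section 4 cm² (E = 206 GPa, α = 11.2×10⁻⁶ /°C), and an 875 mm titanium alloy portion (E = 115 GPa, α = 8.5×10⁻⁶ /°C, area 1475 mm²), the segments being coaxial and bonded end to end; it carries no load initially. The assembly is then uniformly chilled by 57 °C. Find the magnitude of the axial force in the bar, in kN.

If the supports were absent, the total length change would be Σ αᵢΔT Lᵢ = 17.5×10⁻⁶×57×425 + 11.2×10⁻⁶×57×875 + 8.5×10⁻⁶×57×875 = 1.406 mm.
The rigid supports impose zero overall length change; the single axial force P common to all segments must satisfy P Σ Lᵢ/(AᵢEᵢ) = δ_free.
The series flexibility is Σ Lᵢ/(AᵢEᵢ) = 425/(215×101×10³) + 875/(400×206×10³) + 875/(1475×115×10³) = 3.535×10⁻⁵ mm/N.
Hence P = δ_free / Σ(L/AE) = 1.406/3.535×10⁻⁵ = 39.79 kN (tensile).

P ≈ 39.8 kN (tensile)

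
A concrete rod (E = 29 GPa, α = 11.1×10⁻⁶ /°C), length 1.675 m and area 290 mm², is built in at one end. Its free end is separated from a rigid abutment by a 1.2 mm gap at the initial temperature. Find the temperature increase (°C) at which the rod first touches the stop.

ΔT ≈ 64.5 °C

Contact occurs when the free expansion equals the gap: αΔT L = 1.2 mm.
So ΔT = g/(αL) = 1.2/(11.1×10⁻⁶ × 1675) = 64.54 °C.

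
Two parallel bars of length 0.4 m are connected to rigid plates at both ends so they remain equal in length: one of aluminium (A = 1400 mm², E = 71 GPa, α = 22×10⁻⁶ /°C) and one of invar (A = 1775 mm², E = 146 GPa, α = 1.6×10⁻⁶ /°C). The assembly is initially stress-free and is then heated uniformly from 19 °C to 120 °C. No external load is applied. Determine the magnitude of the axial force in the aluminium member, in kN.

Both members must finish at the same length. With the larger α, the aluminium tends to over-expand; the plates restrain it, putting the aluminium in compression and the invar in tension. With no external load the two internal forces are equal and opposite, magnitude P.
Compatibility of the two members (thermal + elastic change equal): (α₁ − α₂)ΔT = P·[1/(A₁E₁) + 1/(A₂E₂)].
|α₁ − α₂|·ΔT = 20.4×10⁻⁶ × 101 = 0.00206.
1/(A₁E₁) + 1/(A₂E₂) = 1/(1400×71×10³) + 1/(1775×146×10³) = 1.392×10⁻⁸ N⁻¹.
So P = 0.00206 / 1.392×10⁻⁸ = 148 kN.

P ≈ 148 kN (compressive in the aluminium)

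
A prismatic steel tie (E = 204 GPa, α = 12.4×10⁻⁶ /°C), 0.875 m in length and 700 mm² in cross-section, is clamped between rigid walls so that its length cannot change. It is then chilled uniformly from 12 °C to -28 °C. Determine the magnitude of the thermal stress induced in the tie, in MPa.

σ ≈ 101 MPa (tensile)

The supports are rigid, so the total axial strain is zero. The restrained thermal strain is ε = αΔT = 12.4×10⁻⁶ × 40 = 496×10⁻⁶.
σ = EαΔT = 204×10³ × 12.4×10⁻⁶ × 40 = 101.2 MPa (tensile; the tie is trying to contract).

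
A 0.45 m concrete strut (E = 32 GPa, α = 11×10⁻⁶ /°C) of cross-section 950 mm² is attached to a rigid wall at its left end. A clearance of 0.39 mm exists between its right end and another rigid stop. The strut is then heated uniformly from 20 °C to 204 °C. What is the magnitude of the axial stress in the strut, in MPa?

σ ≈ 37 MPa (compressive)

If the wall were absent the strut would grow by αΔT L = 11×10⁻⁶ × 184 × 450 = 0.9108 mm.
The gap closes (δ_free > 0.39 mm) and the wall then resists a further 0.9108 − 0.39 = 0.5208 mm of expansion.
Compatibility: PL/(AE) = 0.5208 mm, so σ = P/A = E × (0.5208/450) = 37.03 MPa.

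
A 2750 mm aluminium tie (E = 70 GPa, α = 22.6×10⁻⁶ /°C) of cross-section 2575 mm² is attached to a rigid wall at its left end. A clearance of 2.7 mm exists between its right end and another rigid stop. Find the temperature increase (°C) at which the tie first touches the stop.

ΔT ≈ 43.4 °C

The gap closes when αΔT L = 2.7 mm, since the tie is still unstressed at that instant.
ΔT = 2.7 / (22.6×10⁻⁶ × 2750) = 43.44 °C.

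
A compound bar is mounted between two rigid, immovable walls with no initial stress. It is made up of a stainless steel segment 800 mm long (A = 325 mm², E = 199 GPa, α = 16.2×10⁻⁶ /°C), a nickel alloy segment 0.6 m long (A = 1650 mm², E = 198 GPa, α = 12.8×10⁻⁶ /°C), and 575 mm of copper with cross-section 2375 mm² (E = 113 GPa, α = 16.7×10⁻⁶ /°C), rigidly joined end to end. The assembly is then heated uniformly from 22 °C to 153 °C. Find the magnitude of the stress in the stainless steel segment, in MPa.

With the walls removed the bar would change length by δ_free = Σ αᵢΔT Lᵢ = 16.2×10⁻⁶×131×800 + 12.8×10⁻⁶×131×600 + 16.7×10⁻⁶×131×575 = 3.962 mm.
The walls prevent any net length change, so an axial force P (same in every segment) develops. Compatibility: P · Σ Lᵢ/(AᵢEᵢ) = δ_free.
Σ Lᵢ/(AᵢEᵢ) = 800/(325×199×10³) + 600/(1650×198×10³) + 575/(2375×113×10³) = 1.635×10⁻⁵ mm/N.
Hence P = δ_free / Σ(L/AE) = 3.962/1.635×10⁻⁵ = 242.3 kN (compressive).
σ_{stainless steel} = P / A = 242300 / 325 = 745.6 MPa.

σ ≈ 746 MPa (compressive)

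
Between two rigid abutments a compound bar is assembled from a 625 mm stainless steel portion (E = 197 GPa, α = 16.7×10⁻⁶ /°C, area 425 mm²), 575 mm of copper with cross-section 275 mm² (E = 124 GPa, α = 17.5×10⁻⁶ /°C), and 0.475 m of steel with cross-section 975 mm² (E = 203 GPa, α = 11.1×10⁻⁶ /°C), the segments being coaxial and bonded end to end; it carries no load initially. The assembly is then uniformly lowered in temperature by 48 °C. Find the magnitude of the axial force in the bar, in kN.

Free thermal contraction of the whole bar: Σ αᵢΔT Lᵢ = 16.7×10⁻⁶×48×625 + 17.5×10⁻⁶×48×575 + 11.1×10⁻⁶×48×475 = 1.237 mm.
Since the ends are fixed, an axial force P builds up, equal in every segment, with P · Σ Lᵢ/(AᵢEᵢ) = δ_free.
The series flexibility is Σ Lᵢ/(AᵢEᵢ) = 625/(425×197×10³) + 575/(275×124×10³) + 475/(975×203×10³) = 2.673×10⁻⁵ mm/N.
P = 1.237 / 2.673×10⁻⁵ = 46290 N = 46.29 kN, tensile.

P ≈ 46.3 kN (tensile)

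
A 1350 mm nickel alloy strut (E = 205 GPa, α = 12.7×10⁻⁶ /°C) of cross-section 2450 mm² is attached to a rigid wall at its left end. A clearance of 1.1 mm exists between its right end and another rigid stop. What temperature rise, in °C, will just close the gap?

The gap closes when αΔT L = 1.1 mm, since the strut is still unstressed at that instant.
So ΔT = g/(αL) = 1.1/(12.7×10⁻⁶ × 1350) = 64.16 °C.

ΔT ≈ 64.2 °C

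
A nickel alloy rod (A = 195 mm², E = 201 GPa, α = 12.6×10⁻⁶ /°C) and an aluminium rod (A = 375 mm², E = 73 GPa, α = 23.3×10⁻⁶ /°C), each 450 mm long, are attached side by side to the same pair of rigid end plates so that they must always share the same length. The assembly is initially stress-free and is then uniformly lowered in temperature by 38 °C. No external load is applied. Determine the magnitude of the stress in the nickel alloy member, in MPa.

σ ≈ 33.6 MPa (compressive)

Equilibrium of a rigid end plate with no external load gives equal and opposite internal forces ±P in the two members. Since α_{aluminium} > α_{nickel alloy}, cooling drives the aluminium into tension and the nickel alloy into compression.
Equating the net (thermal + elastic) strains gives |α₁ − α₂|·ΔT = P·[1/(A₁E₁) + 1/(A₂E₂)].
|α₁ − α₂|·ΔT = 10.7×10⁻⁶ × 38 = 0.0004066.
1/(A₁E₁) + 1/(A₂E₂) = 1/(195×201×10³) + 1/(375×73×10³) = 6.204×10⁻⁸ N⁻¹.
So P = 0.0004066 / 6.204×10⁻⁸ = 6.554 kN.
σ_{nickel alloy} = P/A₁ = 6554/195 = 33.61 MPa, compressive.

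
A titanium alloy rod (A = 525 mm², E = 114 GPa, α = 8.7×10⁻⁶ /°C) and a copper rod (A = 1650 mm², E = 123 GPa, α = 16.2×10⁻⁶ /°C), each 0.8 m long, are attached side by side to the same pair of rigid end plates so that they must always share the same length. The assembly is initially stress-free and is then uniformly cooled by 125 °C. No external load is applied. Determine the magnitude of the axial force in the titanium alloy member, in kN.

P ≈ 43.3 kN (compressive in the titanium alloy)

Both members must finish at the same length. With the larger α, the copper tends to over-contract; the plates restrain it, putting the copper in tension and the titanium alloy in compression. With no external load the two internal forces are equal and opposite, magnitude P.
Compatibility of the two members (thermal + elastic change equal): (α₁ − α₂)ΔT = P·[1/(A₁E₁) + 1/(A₂E₂)].
|α₁ − α₂|·ΔT = 7.5×10⁻⁶ × 125 = 0.0009375.
1/(A₁E₁) + 1/(A₂E₂) = 1/(525×114×10³) + 1/(1650×123×10³) = 2.164×10⁻⁸ N⁻¹.
P = 0.0009375 / 2.164×10⁻⁸ = 43330 N = 43.33 kN.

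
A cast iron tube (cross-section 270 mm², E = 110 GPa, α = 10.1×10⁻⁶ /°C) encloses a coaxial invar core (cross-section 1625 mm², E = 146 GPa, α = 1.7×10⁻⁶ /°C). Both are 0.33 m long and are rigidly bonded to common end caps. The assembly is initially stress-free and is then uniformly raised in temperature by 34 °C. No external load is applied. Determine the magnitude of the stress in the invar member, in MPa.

The cast iron has the larger α, so on heating it would change length more than the invar if both were free. The rigid plates force a common final length, so the cast iron is put into compression and the invar into tension, with equal and opposite forces P (no external load).
Compatibility of the two members (thermal + elastic change equal): (α₁ − α₂)ΔT = P·[1/(A₁E₁) + 1/(A₂E₂)].
|α₁ − α₂|·ΔT = 8.4×10⁻⁶ × 34 = 0.0002856.
1/(A₁E₁) + 1/(A₂E₂) = 1/(270×110×10³) + 1/(1625×146×10³) = 3.788×10⁻⁸ N⁻¹.
So P = 0.0002856 / 3.788×10⁻⁸ = 7.539 kN.
σ_{invar} = P/A₂ = 7539/1625 = 4.639 MPa, tensile.

σ ≈ 4.64 MPa (tensile)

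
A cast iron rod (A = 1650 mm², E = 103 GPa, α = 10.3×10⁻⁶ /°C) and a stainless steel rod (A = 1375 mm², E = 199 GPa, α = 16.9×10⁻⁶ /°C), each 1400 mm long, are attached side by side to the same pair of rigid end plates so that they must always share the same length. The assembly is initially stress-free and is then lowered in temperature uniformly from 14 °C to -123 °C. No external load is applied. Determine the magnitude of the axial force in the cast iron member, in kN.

Equilibrium of a rigid end plate with no external load gives equal and opposite internal forces ±P in the two members. Since α_{stainless steel} > α_{cast iron}, cooling drives the stainless steel into tension and the cast iron into compression.
Compatibility of the two members (thermal + elastic change equal): (α₁ − α₂)ΔT = P·[1/(A₁E₁) + 1/(A₂E₂)].
|α₁ − α₂|·ΔT = 6.6×10⁻⁶ × 137 = 0.0009042.
1/(A₁E₁) + 1/(A₂E₂) = 1/(1650×103×10³) + 1/(1375×199×10³) = 9.539×10⁻⁹ N⁻¹.
P = 0.0009042 / 9.539×10⁻⁹ = 94790 N = 94.79 kN.

P ≈ 94.8 kN (compressive in the cast iron)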